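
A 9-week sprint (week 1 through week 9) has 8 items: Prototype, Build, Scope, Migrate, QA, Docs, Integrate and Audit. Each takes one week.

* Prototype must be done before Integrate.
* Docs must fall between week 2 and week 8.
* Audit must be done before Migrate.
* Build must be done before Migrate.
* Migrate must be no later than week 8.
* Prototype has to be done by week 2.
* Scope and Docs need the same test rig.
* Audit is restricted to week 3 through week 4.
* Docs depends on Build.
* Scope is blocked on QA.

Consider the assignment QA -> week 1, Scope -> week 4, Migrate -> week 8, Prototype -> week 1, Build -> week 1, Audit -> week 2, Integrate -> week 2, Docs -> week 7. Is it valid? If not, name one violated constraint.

No. Audit is restricted to week 3 through week 4 is not satisfied.

Prototype must be done before Integrate — holds.
Scope is blocked on QA — holds.
Audit is restricted to week 3 through week 4 — violated.
Scope and Docs need the same test rig — holds.
Prototype has to be done by week 2 — holds.
Audit must be done before Migrate — holds.
Build must be done before Migrate — holds.
Migrate must be no later than week 8 — holds.
Docs must fall between week 2 and week 8 — holds.
Docs depends on Build — holds.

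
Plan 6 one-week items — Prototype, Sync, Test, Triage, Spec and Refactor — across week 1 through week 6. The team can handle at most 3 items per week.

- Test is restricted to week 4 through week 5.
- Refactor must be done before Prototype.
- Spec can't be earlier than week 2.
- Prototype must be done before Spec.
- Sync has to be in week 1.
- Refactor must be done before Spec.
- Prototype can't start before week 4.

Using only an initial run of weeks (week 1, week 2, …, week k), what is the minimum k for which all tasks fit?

The precedence chain requires at least 3 distinct weeks.
With at most 3 per week and 6 tasks, at least 2 weeks are needed.
Propagating the time windows through the other constraints, Spec can't land before week 5, so the schedule must run through at least week 5.
5 works (last occupied week: week 5): for example Prototype -> week 4, Test -> week 4, Sync -> week 1, Spec -> week 5, Triage -> week 1, Refactor -> week 1.

5 weeks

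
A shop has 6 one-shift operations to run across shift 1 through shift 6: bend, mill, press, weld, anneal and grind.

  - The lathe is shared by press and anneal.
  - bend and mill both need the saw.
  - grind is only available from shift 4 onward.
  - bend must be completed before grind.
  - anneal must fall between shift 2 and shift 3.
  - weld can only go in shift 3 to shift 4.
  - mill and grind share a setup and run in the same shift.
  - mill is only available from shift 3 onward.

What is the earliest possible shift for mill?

shift 4

Mill is available from shift 3; mill must be in the same shift as grind, which can't be before shift 4, so mill is at least shift 4.
mill at shift 4 is achievable: mill in shift 4, press in shift 1, grind in shift 4, anneal in shift 2, bend in shift 1, weld in shift 3.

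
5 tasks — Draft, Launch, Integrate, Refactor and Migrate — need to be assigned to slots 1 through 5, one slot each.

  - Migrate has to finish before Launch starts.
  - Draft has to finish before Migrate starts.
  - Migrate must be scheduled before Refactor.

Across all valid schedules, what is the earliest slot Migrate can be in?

2

Precedence pushes Migrate to at least 2; downstream work caps Migrate at 4.
Migrate at 2 is achievable: Migrate=2; Draft=1; Launch=3; Refactor=3; Integrate=1.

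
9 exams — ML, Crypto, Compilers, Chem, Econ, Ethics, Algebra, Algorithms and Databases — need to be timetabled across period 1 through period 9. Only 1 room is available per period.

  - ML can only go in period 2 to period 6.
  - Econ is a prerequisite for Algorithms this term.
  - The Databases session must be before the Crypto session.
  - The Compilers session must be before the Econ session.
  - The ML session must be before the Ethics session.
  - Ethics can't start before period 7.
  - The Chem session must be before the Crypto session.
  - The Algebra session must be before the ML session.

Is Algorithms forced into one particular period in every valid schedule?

Algorithms can be period 3 (e.g. Econ -> period 2; Compilers -> period 1; Crypto -> period 9; Databases -> period 8; Chem -> period 6; Algebra -> period 4; Ethics -> period 7; ML -> period 5; Algorithms -> period 3) or period 4 (e.g. Algebra=period 3; Chem=period 6; Databases=period 8; Crypto=period 9; Algorithms=period 4; ML=period 5; Ethics=period 7; Econ=period 2; Compilers=period 1).

No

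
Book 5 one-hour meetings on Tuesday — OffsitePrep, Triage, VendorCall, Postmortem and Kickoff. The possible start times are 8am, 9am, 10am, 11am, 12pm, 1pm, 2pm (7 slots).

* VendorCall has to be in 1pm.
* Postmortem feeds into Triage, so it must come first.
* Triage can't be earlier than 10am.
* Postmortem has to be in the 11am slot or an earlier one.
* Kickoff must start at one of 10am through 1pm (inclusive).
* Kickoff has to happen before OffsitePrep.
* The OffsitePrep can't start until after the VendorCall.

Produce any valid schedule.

Postmortem in 8am; OffsitePrep in 2pm; Kickoff in 10am; VendorCall in 1pm; Triage in 10am

Checking: Postmortem(8am) before Triage(10am); VendorCall(1pm) before OffsitePrep(2pm); Kickoff(10am) before OffsitePrep(2pm); Kickoff=10am in [10am,1pm]; Postmortem=8am in [8am,11am]; VendorCall=1pm in [1pm,1pm]; Triage=10am in [10am,2pm].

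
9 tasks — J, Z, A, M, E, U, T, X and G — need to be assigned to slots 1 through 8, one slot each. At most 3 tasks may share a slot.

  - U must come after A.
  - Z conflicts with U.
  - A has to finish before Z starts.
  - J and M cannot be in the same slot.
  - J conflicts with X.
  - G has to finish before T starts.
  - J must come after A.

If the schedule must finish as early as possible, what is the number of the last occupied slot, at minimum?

3

The precedence chain requires at least 2 distinct slots.
With at most 3 per slot and 9 tasks, at least 3 slots are needed.
3 works (last occupied slot: 3): for example J=2; Z=2; U=3; M=1; X=3; A=1; E=3; G=1; T=2.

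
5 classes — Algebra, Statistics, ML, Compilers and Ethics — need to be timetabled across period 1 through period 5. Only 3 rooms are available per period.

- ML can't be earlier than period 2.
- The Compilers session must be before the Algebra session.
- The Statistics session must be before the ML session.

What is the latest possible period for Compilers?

period 4

Downstream work caps Compilers at period 4.
Compilers at period 4 is achievable: Compilers=period 4, Statistics=period 1, Ethics=period 1, Algebra=period 5, ML=period 2.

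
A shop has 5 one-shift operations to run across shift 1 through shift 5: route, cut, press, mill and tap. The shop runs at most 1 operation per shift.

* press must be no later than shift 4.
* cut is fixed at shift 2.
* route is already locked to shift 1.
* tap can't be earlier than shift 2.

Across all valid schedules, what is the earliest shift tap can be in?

shift 3

Tap is available from shift 2.
tap at shift 3 is achievable: route=shift 1; press=shift 4; mill=shift 5; cut=shift 2; tap=shift 3.
Nothing earlier works — the capacity limit rule out every shift before shift 3.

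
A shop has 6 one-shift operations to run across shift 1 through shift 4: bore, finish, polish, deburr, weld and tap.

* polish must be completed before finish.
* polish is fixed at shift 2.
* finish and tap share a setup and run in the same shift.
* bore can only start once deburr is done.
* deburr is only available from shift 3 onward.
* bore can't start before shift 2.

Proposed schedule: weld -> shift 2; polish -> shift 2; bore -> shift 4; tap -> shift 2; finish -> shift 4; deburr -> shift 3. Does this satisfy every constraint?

No. finish and tap share a setup and run in the same shift is not satisfied.

polish must be completed before finish — holds.
finish and tap share a setup and run in the same shift — violated.
bore can't start before shift 2 — holds.
deburr is only available from shift 3 onward — holds.
polish is fixed at shift 2 — holds.
bore can only start once deburr is done — holds.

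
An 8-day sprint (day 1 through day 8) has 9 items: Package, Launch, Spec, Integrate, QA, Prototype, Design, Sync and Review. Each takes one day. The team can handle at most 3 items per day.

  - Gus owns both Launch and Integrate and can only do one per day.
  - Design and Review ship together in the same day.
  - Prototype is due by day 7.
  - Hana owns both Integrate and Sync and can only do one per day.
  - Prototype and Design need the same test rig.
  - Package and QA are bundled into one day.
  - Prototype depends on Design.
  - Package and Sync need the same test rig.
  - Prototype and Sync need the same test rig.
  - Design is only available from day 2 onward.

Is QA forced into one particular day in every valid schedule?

QA can be day 1 (e.g. Launch=day 1, Design=day 2, Sync=day 4, Spec=day 2, QA=day 1, Integrate=day 3, Package=day 1, Review=day 2, Prototype=day 3) or day 2 (e.g. Sync=day 1, Spec=day 1, Launch=day 1, Package=day 2, Integrate=day 2, Design=day 3, Review=day 3, QA=day 2, Prototype=day 4).

No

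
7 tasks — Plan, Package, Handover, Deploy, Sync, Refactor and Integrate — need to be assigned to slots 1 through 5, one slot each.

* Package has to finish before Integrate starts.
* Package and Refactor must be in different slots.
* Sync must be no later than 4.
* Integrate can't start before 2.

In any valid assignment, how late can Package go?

Downstream work caps Package at 4.
Package at 4 is achievable: Package in 4, Handover in 1, Deploy in 1, Integrate in 5, Refactor in 1, Plan in 1, Sync in 1.

4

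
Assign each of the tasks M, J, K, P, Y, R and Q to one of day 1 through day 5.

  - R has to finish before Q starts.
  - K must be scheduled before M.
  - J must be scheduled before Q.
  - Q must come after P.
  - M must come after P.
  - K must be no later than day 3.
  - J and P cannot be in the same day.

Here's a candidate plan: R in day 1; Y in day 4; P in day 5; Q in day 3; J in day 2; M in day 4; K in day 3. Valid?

K must be no later than day 3 — holds.
K must be scheduled before M — holds.
M must come after P — violated.
R has to finish before Q starts — holds.
Q must come after P — violated.
J must be scheduled before Q — holds.
J and P cannot be in the same day — holds.

Invalid. Q must come after P.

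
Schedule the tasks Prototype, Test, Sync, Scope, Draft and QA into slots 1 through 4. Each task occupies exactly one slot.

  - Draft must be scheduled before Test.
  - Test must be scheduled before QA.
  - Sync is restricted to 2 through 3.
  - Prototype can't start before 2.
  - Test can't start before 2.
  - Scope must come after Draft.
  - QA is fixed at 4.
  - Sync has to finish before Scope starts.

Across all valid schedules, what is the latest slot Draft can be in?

Downstream work caps Draft at 2.
Draft at 2 is achievable: Sync=2; Scope=3; Test=3; QA=4; Draft=2; Prototype=2.

2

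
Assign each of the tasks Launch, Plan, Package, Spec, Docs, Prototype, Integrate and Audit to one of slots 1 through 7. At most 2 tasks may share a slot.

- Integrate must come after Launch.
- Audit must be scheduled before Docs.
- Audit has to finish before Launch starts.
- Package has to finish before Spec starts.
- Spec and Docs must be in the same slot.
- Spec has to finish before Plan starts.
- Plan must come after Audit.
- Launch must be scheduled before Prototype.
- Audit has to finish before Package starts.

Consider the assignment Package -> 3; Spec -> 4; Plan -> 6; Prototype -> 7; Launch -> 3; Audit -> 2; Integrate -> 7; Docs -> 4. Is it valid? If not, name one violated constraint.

Valid

Spec and Docs must be in the same slot — holds.
At most 2 tasks may share a slot — holds.
Integrate must come after Launch — holds.
Audit has to finish before Package starts — holds.
Plan must come after Audit — holds.
Audit has to finish before Launch starts — holds.
Spec has to finish before Plan starts — holds.
Launch must be scheduled before Prototype — holds.
Audit must be scheduled before Docs — holds.
Package has to finish before Spec starts — holds.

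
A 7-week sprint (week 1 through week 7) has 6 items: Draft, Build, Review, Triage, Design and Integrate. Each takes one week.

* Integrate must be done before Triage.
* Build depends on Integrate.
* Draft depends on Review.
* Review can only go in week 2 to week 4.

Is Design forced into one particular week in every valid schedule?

No

Design can be week 1 (e.g. Build in week 2; Draft in week 3; Integrate in week 1; Design in week 1; Review in week 2; Triage in week 2) or week 2 (e.g. Integrate -> week 1, Draft -> week 3, Review -> week 2, Triage -> week 2, Build -> week 2, Design -> week 2).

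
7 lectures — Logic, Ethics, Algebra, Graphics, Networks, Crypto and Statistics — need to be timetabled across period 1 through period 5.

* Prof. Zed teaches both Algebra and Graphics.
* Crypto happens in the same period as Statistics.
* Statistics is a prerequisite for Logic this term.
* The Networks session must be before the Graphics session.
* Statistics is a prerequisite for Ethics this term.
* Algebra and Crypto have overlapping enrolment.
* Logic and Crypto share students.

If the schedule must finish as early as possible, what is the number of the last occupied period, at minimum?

The precedence chain requires at least 2 distinct periods.
Could 2 periods be enough, i.e. nothing placed later than period 2? No: Ethics must come after Statistics (at period 1 or later) → {period 2}; Statistics must come before Ethics (at period 2 or earlier) → {period 1}; Graphics must come after Networks (at period 1 or later) → {period 2}; Crypto must be in the same period as Statistics (in {period 1}) → {period 1}; Algebra can't share with Graphics (period 2) → {period 1}; Crypto can't share with Algebra (period 1) → nothing is left.
So 2 periods is not enough.
3 works (last occupied period: period 3): for example Logic=period 2, Networks=period 1, Crypto=period 1, Ethics=period 2, Graphics=period 2, Statistics=period 1, Algebra=period 3.

period 3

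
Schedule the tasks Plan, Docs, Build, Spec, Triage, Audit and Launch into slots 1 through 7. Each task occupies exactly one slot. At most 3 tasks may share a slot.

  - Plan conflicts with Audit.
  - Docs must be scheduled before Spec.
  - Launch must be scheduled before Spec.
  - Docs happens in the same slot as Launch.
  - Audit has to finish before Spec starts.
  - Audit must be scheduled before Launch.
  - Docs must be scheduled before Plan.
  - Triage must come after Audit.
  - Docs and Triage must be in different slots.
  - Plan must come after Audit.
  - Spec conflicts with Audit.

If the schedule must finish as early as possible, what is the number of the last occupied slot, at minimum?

The precedence chain requires at least 3 distinct slots.
With at most 3 per slot and 7 tasks, at least 3 slots are needed.
3 works (last occupied slot: 3): for example Triage=3, Audit=1, Build=1, Plan=3, Launch=2, Docs=2, Spec=3.

slot 3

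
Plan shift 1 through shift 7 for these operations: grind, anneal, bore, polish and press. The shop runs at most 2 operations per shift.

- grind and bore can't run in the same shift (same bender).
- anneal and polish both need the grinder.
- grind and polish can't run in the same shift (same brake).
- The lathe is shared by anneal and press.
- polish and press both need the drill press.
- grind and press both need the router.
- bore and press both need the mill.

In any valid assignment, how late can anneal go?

shift 7

anneal at shift 7 is achievable: bore=shift 2; press=shift 3; anneal=shift 7; grind=shift 1; polish=shift 2.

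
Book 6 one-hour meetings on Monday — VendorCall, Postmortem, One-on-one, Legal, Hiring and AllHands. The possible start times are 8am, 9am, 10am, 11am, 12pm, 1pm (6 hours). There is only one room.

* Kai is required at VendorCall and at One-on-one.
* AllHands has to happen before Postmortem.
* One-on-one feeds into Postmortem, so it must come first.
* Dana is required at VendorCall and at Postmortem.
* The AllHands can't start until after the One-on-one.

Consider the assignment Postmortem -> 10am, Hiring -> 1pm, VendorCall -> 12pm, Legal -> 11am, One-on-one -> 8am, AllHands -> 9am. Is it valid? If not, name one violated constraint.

Yes

The AllHands can't start until after the One-on-one — holds.
Kai is required at VendorCall and at One-on-one — holds.
Dana is required at VendorCall and at Postmortem — holds.
AllHands has to happen before Postmortem — holds.
One-on-one feeds into Postmortem, so it must come first — holds.
There is only one room — holds.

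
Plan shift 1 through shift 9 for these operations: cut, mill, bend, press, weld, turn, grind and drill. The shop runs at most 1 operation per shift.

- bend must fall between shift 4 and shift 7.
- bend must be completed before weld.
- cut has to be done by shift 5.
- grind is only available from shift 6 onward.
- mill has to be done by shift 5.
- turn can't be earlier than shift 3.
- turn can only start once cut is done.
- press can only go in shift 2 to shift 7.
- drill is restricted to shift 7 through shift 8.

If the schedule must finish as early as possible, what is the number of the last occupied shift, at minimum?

shift 8

The precedence chain requires at least 2 distinct shifts.
With at most 1 per shift and 8 operations, at least 8 shifts are needed.
drill can't be placed before shift 7, so the schedule must run through at least shift 7.
8 works (last occupied shift: shift 8): for example mill in shift 2; turn in shift 3; cut in shift 1; weld in shift 8; bend in shift 4; drill in shift 7; grind in shift 6; press in shift 5.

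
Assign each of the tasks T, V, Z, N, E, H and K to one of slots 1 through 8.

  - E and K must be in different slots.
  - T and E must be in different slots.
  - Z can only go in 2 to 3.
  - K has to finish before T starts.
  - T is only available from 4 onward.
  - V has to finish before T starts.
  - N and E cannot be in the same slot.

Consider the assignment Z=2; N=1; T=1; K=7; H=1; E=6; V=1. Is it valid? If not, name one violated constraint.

Invalid. T is only available from 4 onward.

T is only available from 4 onward — violated.
Z can only go in 2 to 3 — holds.
N and E cannot be in the same slot — holds.
T and E must be in different slots — holds.
V has to finish before T starts — violated.
K has to finish before T starts — violated.
E and K must be in different slots — holds.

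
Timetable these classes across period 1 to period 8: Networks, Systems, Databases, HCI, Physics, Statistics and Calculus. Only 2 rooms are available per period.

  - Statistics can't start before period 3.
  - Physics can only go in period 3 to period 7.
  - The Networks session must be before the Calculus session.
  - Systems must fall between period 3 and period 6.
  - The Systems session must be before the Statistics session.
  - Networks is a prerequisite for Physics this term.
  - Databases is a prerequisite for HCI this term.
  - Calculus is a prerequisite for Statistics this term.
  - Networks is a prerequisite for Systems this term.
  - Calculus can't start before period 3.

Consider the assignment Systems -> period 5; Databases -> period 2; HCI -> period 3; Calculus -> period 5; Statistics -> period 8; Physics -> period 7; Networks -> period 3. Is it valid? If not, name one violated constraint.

Physics can only go in period 3 to period 7 — holds.
Networks is a prerequisite for Systems this term — holds.
Only 2 rooms are available per period — holds.
The Systems session must be before the Statistics session — holds.
Networks is a prerequisite for Physics this term — holds.
Calculus can't start before period 3 — holds.
Calculus is a prerequisite for Statistics this term — holds.
Statistics can't start before period 3 — holds.
Databases is a prerequisite for HCI this term — holds.
The Networks session must be before the Calculus session — holds.
Systems must fall between period 3 and period 6 — holds.

Yes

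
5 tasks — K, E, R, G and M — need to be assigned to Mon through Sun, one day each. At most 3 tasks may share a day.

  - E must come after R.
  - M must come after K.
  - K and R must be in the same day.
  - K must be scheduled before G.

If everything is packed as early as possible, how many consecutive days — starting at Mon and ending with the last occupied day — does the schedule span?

The precedence chain requires at least 2 distinct days.
With at most 3 per day and 5 tasks, at least 2 days are needed.
2 works (last occupied day: Tue): for example E -> Tue; G -> Tue; M -> Tue; K -> Mon; R -> Mon.

2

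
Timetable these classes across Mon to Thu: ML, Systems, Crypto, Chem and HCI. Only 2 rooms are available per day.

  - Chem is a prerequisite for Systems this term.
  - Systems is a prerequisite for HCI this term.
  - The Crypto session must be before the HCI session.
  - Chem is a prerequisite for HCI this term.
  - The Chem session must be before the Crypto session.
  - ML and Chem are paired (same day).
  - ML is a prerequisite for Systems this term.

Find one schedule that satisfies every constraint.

Chem=Mon, HCI=Wed, Crypto=Tue, ML=Mon, Systems=Tue

Checking: Chem(Mon) before Crypto(Tue); ML(Mon) before Systems(Tue); Systems(Tue) before HCI(Wed); Crypto(Tue) before HCI(Wed); Chem(Mon) before HCI(Wed); Chem(Mon) before Systems(Tue); ML = Chem = Mon; max 2 per day (cap 2).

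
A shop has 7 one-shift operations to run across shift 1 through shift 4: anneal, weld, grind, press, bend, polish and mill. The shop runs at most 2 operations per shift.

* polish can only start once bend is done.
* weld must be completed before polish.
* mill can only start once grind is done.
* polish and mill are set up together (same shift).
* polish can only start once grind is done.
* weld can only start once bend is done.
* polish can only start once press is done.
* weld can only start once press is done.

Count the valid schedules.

22

Splitting on anneal: it can be shift 1 (6), shift 2 (7), shift 3 (8), shift 4 (1). Listing each branch's schedules as (weld, grind, press, bend, polish, mill) by shift number:
anneal=shift 1: (3,1,2,2,4,4) (3,2,1,2,4,4) (3,2,2,1,4,4) (3,3,1,2,4,4) (3,3,2,1,4,4) (3,3,2,2,4,4) — 6.
anneal=shift 2: (2,3,1,1,4,4) (3,1,1,2,4,4) (3,1,2,1,4,4) (3,2,1,1,4,4) (3,3,1,1,4,4) (3,3,1,2,4,4) (3,3,2,1,4,4) — 7.
anneal=shift 3: (2,2,1,1,4,4) (2,3,1,1,4,4) (3,1,1,2,4,4) (3,1,2,1,4,4) (3,1,2,2,4,4) (3,2,1,1,4,4) (3,2,1,2,4,4) (3,2,2,1,4,4) — 8.
anneal=shift 4: (2,2,1,1,3,3) — 1.
Summing: 6 + 7 + 8 + 1 = 22.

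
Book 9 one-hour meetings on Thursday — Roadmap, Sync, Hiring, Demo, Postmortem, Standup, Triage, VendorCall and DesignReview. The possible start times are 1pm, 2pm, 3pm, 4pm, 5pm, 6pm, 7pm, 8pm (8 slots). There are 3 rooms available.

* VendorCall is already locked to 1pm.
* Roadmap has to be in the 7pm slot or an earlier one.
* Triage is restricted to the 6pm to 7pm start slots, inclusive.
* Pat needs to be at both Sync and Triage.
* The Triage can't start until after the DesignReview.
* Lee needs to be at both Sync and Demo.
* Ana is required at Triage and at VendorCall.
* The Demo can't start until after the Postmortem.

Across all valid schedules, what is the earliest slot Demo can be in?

2pm

Precedence pushes Demo to at least 2pm.
Demo at 2pm is achievable: VendorCall in 1pm, Roadmap in 1pm, DesignReview in 2pm, Triage in 6pm, Postmortem in 1pm, Hiring in 2pm, Standup in 3pm, Sync in 3pm, Demo in 2pm.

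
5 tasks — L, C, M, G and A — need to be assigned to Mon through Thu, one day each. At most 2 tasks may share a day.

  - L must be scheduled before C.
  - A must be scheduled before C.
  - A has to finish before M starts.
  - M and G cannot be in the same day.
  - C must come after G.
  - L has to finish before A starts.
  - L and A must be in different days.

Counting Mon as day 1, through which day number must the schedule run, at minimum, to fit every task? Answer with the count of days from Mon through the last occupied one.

3

The precedence chain requires at least 3 distinct days.
With at most 2 per day and 5 tasks, at least 3 days are needed.
3 works (last occupied day: Wed): for example A -> Tue; G -> Mon; M -> Wed; C -> Wed; L -> Mon.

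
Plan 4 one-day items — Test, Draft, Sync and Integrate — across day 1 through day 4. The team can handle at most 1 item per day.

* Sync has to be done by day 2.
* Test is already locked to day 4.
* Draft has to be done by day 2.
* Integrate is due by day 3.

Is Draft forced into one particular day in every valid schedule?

Draft can be day 1 (e.g. Test=day 4, Integrate=day 3, Sync=day 2, Draft=day 1) or day 2 (e.g. Integrate=day 3, Sync=day 1, Draft=day 2, Test=day 4).

No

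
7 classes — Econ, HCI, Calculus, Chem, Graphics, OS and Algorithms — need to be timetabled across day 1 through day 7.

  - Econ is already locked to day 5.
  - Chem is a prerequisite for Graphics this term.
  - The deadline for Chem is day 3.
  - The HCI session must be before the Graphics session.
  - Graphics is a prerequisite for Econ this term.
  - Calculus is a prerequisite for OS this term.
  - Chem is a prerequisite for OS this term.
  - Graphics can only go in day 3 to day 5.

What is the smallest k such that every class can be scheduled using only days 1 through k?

The precedence chain requires at least 3 distinct days.
Econ can't be placed before day 5, so the schedule must run through at least day 5.
5 works (last occupied day: day 5): for example Chem -> day 1, HCI -> day 1, Econ -> day 5, Algorithms -> day 1, Graphics -> day 3, OS -> day 2, Calculus -> day 1.

5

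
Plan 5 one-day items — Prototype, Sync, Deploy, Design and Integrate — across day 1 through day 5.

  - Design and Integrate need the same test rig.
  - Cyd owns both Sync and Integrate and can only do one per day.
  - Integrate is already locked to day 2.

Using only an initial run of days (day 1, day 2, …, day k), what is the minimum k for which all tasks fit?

2 days

Integrate can't be placed before day 2, so the schedule must run through at least day 2.
2 works (last occupied day: day 2): for example Integrate=day 2; Design=day 1; Deploy=day 1; Prototype=day 1; Sync=day 1.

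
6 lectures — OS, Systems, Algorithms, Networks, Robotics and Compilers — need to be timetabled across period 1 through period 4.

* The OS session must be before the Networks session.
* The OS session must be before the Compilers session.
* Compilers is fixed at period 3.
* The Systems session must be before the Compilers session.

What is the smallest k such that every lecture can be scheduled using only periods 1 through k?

The precedence chain requires at least 2 distinct periods.
Compilers can't be placed before period 3, so the schedule must run through at least period 3.
3 works (last occupied period: period 3): for example Systems in period 1, OS in period 1, Algorithms in period 1, Robotics in period 1, Compilers in period 3, Networks in period 2.

3 periods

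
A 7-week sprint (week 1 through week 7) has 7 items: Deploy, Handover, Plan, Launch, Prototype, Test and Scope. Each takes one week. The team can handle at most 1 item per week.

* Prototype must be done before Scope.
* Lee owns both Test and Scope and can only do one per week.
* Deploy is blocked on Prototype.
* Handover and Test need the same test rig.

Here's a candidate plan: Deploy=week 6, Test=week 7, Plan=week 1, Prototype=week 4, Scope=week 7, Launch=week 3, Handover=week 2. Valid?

The team can handle at most 1 item per week — violated.
Deploy is blocked on Prototype — holds.
Lee owns both Test and Scope and can only do one per week — violated.
Prototype must be done before Scope — holds.
Handover and Test need the same test rig — holds.

No. Lee owns both Test and Scope and can only do one per week is not satisfied.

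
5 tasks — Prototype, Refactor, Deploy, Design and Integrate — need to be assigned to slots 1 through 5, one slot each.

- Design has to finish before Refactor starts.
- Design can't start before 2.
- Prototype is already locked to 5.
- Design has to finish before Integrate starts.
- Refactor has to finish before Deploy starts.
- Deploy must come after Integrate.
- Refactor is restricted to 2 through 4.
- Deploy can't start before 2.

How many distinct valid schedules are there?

6

Splitting on Refactor: it can be 3 (3), 4 (3). Listing each branch's schedules as (Prototype, Deploy, Design, Integrate):
Refactor=3: (5,4,2,3) (5,5,2,3) (5,5,2,4) — 3.
Refactor=4: (5,5,2,3) (5,5,2,4) (5,5,3,4) — 3.
Summing: 3 + 3 = 6.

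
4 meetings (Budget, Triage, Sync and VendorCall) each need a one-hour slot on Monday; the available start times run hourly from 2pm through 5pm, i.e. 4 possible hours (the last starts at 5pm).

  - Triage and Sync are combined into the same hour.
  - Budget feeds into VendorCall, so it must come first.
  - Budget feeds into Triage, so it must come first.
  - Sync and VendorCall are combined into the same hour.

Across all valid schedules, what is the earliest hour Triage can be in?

3pm

Precedence pushes Triage to at least 3pm.
Triage at 3pm is achievable: Budget -> 2pm; VendorCall -> 3pm; Triage -> 3pm; Sync -> 3pm.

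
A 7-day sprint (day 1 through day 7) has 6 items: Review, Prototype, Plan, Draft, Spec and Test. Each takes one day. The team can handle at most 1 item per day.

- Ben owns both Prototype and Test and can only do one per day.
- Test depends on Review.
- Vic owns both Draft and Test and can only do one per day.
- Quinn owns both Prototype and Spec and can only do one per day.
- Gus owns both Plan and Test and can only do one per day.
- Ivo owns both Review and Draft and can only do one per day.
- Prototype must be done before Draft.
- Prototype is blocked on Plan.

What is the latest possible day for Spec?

day 7

Spec at day 7 is achievable: Plan in day 1; Spec in day 7; Draft in day 4; Prototype in day 2; Review in day 3; Test in day 5.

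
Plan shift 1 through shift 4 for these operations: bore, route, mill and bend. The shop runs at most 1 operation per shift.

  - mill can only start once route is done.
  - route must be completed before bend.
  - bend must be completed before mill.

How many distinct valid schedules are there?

4

Enumerating: bore -> shift 4; route -> shift 1; bend -> shift 2; mill -> shift 3 | bore in shift 3; bend in shift 2; mill in shift 4; route in shift 1 | mill -> shift 4, bend -> shift 3, route -> shift 1, bore -> shift 2 | bore -> shift 1; route -> shift 2; mill -> shift 4; bend -> shift 3.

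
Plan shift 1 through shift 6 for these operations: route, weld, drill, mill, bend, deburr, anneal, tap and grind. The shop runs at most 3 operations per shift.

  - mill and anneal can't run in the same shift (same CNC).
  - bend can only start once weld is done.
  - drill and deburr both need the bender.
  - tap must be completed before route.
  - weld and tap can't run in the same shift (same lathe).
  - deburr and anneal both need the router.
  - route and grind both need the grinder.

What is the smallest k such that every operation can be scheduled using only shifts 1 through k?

The precedence chain requires at least 2 distinct shifts.
With at most 3 per shift and 9 operations, at least 3 shifts are needed.
3 works (last occupied shift: shift 3): for example weld -> shift 2, grind -> shift 3, tap -> shift 1, bend -> shift 3, route -> shift 2, deburr -> shift 2, drill -> shift 1, mill -> shift 1, anneal -> shift 3.

3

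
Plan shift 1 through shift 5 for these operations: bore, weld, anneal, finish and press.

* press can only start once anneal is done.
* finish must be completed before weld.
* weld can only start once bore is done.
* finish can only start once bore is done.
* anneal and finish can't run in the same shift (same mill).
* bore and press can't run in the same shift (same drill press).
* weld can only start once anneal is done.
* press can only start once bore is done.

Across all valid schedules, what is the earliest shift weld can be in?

Precedence pushes weld to at least shift 3.
weld at shift 3 is achievable: bore=shift 1; weld=shift 3; finish=shift 2; anneal=shift 1; press=shift 2.

shift 3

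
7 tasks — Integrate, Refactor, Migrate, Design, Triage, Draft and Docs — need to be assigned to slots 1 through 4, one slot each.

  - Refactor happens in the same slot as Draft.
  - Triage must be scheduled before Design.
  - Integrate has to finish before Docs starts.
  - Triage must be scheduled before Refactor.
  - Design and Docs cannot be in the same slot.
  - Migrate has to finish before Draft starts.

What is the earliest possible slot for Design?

Precedence pushes Design to at least 2.
Design at 2 is achievable: Triage=1, Docs=3, Migrate=1, Refactor=2, Integrate=1, Draft=2, Design=2.

2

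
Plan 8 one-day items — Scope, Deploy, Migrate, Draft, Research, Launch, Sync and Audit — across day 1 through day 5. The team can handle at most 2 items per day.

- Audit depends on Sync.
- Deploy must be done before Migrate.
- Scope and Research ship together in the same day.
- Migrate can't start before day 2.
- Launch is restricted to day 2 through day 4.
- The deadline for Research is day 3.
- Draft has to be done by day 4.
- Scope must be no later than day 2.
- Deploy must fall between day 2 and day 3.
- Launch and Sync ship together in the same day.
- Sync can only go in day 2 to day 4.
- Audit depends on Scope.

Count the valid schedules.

24

Splitting on Scope: it can be day 1 (22), day 2 (2). Listing each branch's schedules as (Deploy, Migrate, Draft, Research, Launch, Sync, Audit) by day number:
Scope=day 1: (2,3,2,1,4,4,5) (2,3,3,1,4,4,5) (2,4,2,1,3,3,4) (2,4,2,1,3,3,5) (2,4,4,1,3,3,5) (2,5,2,1,3,3,4) (2,5,2,1,3,3,5) (2,5,2,1,4,4,5) (2,5,3,1,4,4,5) (2,5,4,1,3,3,4) (2,5,4,1,3,3,5) (3,4,3,1,2,2,4) (3,4,3,1,2,2,5) (3,4,4,1,2,2,3) (3,4,4,1,2,2,5) (3,5,2,1,4,4,5) (3,5,3,1,2,2,4) (3,5,3,1,2,2,5) (3,5,3,1,4,4,5) (3,5,4,1,2,2,3) (3,5,4,1,2,2,4) (3,5,4,1,2,2,5) — 22.
Scope=day 2: (3,5,1,2,4,4,5) (3,5,3,2,4,4,5) — 2.
Summing: 22 + 2 = 24.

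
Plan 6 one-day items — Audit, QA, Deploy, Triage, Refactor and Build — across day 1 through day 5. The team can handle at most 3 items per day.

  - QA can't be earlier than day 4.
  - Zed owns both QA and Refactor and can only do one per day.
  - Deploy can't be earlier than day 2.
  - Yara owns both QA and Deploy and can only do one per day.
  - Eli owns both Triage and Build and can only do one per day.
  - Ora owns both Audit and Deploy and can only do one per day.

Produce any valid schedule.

QA=day 4; Triage=day 1; Deploy=day 2; Audit=day 1; Build=day 2; Refactor=day 1

Checking: Audit(day 1) != Deploy(day 2); QA(day 4) != Refactor(day 1); Triage(day 1) != Build(day 2); QA(day 4) != Deploy(day 2); Deploy=day 2 in [day 2,day 5]; QA=day 4 in [day 4,day 5]; max 3 per day (cap 3).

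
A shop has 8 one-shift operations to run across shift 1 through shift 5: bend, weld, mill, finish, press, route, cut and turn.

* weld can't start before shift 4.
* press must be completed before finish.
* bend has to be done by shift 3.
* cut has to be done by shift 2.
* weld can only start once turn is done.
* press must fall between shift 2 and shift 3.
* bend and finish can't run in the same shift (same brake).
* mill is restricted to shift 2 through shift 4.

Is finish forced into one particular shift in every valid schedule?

finish can be shift 3 (e.g. press=shift 2, mill=shift 2, bend=shift 1, turn=shift 1, cut=shift 1, weld=shift 4, route=shift 1, finish=shift 3) or shift 4 (e.g. press=shift 2, finish=shift 4, bend=shift 1, weld=shift 4, turn=shift 1, mill=shift 2, route=shift 1, cut=shift 1).

No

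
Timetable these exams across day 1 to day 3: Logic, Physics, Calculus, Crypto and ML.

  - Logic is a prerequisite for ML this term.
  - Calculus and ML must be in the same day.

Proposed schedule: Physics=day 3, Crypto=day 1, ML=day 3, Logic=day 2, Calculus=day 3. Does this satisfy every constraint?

Valid

Logic is a prerequisite for ML this term — holds.
Calculus and ML must be in the same day — holds.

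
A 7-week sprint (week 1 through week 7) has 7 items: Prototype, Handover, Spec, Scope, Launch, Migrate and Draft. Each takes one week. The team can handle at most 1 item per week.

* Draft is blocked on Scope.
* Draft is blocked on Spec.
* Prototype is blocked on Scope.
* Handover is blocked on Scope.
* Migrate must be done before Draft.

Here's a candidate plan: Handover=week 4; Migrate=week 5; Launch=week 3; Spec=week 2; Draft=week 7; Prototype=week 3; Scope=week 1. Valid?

Migrate must be done before Draft — holds.
The team can handle at most 1 item per week — violated.
Draft is blocked on Scope — holds.
Handover is blocked on Scope — holds.
Prototype is blocked on Scope — holds.
Draft is blocked on Spec — holds.

Invalid. The team can handle at most 1 item per week.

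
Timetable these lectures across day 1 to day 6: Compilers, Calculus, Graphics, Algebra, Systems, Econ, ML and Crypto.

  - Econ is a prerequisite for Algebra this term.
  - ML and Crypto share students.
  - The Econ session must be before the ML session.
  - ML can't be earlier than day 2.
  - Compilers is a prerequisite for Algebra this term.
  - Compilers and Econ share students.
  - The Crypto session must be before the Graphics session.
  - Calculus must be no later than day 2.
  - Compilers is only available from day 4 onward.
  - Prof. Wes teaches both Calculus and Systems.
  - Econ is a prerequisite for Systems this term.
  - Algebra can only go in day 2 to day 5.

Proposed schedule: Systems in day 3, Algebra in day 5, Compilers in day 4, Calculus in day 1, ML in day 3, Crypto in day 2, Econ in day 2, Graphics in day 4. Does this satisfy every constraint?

Prof. Wes teaches both Calculus and Systems — holds.
Compilers is a prerequisite for Algebra this term — holds.
ML can't be earlier than day 2 — holds.
The Econ session must be before the ML session — holds.
Algebra can only go in day 2 to day 5 — holds.
Compilers is only available from day 4 onward — holds.
ML and Crypto share students — holds.
Calculus must be no later than day 2 — holds.
The Crypto session must be before the Graphics session — holds.
Econ is a prerequisite for Systems this term — holds.
Compilers and Econ share students — holds.
Econ is a prerequisite for Algebra this term — holds.

Valid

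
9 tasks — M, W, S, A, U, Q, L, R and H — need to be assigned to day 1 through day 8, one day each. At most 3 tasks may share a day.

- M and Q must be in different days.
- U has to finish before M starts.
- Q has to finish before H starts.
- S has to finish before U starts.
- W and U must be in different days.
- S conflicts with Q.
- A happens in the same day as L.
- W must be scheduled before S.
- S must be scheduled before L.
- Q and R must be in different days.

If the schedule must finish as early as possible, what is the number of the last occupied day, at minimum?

The precedence chain requires at least 4 distinct days.
With at most 3 per day and 9 tasks, at least 3 days are needed.
4 works (last occupied day: day 4): for example L=day 3; S=day 2; H=day 2; A=day 3; R=day 2; M=day 4; U=day 3; Q=day 1; W=day 1.

day 4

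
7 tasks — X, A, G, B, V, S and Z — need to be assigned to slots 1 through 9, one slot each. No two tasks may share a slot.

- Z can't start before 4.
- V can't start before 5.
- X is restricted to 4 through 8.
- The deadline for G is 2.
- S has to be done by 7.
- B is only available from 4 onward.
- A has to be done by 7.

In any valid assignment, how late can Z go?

9

Z is available from 4.
Z at 9 is achievable: S=3; A=2; B=6; Z=9; V=5; X=4; G=1.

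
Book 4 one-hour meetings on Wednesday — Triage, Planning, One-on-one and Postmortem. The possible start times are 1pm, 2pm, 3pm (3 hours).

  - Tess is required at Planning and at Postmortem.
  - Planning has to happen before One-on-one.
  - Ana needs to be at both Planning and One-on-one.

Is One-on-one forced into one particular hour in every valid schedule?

No

One-on-one can be 2pm (e.g. Postmortem -> 2pm; Triage -> 1pm; One-on-one -> 2pm; Planning -> 1pm) or 3pm (e.g. Postmortem in 2pm; Triage in 1pm; Planning in 1pm; One-on-one in 3pm).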